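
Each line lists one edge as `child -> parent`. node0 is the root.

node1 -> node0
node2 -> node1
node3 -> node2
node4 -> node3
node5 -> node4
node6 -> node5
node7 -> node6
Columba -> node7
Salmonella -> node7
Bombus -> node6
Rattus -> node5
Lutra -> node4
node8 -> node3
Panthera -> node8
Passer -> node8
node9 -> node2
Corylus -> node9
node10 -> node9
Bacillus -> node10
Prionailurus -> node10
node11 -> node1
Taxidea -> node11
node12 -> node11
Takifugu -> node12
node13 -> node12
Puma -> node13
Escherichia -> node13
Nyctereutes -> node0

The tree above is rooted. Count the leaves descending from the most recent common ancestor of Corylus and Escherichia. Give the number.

14

The MRCA of Corylus and Escherichia is the node subtending (((((((Columba,Salmonella),Bombus),Rattus),Lutra),(Panthera,Passer)),(Corylus,(Bacillus,Prionailurus))),(Taxidea,(Takifugu,(Puma,Escherichia)))).
That clade contains 14 terminal taxa: Bacillus, Bombus, Columba, Corylus, Escherichia, Lutra, Panthera, Passer, Prionailurus, Puma, Rattus, Salmonella, Takifugu, Taxidea.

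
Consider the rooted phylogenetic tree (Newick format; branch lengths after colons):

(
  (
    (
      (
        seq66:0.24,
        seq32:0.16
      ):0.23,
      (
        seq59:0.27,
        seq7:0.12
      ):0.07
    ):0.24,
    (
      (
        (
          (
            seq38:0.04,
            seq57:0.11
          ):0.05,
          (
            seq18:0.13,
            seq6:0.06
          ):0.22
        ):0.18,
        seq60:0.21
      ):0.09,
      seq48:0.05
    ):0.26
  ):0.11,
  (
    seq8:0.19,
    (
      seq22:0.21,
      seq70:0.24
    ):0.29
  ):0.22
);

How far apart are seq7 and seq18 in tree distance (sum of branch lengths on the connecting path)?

The path runs seq7 → … → MRCA → … → seq18; the MRCA is the node subtending (((seq66,seq32),(seq59,seq7)),((((seq38,seq57),(seq18,seq6)),seq60),seq48)).
Branch lengths along that path: 0.12 + 0.07 + 0.24 + 0.26 + 0.09 + 0.18 + 0.22 + 0.13 = 1.31.

1.31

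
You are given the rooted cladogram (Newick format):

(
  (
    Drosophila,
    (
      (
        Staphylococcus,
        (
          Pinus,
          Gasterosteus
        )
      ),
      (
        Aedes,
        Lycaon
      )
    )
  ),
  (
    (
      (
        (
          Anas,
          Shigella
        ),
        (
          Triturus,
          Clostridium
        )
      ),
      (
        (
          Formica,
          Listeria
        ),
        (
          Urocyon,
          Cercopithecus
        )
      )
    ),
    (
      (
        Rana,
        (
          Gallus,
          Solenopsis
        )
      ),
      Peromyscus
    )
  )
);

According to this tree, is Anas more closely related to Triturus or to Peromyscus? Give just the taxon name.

The MRCA of Anas and Triturus subtends ((Anas,Shigella),(Triturus,Clostridium)) (4 taxa).
The MRCA of Anas and Peromyscus subtends ((((Anas,Shigella),(Triturus,Clostridium)),((Formica,Listeria),(Urocyon,Cercopithecus))),((Rana,(Gallus,Solenopsis)),Peromyscus)) (12 taxa).
The first is nested inside the second, so Anas shares a more recent common ancestor with Triturus.

Triturus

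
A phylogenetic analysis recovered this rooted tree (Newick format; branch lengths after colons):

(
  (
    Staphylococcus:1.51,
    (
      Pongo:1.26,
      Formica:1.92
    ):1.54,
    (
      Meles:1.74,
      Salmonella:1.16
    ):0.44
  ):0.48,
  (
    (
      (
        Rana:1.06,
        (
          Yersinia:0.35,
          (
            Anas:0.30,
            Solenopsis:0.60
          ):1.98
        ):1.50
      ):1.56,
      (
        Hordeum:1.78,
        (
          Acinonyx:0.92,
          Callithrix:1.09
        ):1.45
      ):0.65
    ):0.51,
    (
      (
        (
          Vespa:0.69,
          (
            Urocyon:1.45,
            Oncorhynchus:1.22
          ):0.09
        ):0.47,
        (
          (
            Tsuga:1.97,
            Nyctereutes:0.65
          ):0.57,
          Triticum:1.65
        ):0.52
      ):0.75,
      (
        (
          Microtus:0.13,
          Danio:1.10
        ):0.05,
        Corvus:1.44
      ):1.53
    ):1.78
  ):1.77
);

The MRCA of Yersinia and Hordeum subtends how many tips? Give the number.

7

The MRCA of Yersinia and Hordeum is the node subtending ((Rana,(Yersinia,(Anas,Solenopsis))),(Hordeum,(Acinonyx,Callithrix))).
That clade contains 7 terminal taxa: Acinonyx, Anas, Callithrix, Hordeum, Rana, Solenopsis, Yersinia.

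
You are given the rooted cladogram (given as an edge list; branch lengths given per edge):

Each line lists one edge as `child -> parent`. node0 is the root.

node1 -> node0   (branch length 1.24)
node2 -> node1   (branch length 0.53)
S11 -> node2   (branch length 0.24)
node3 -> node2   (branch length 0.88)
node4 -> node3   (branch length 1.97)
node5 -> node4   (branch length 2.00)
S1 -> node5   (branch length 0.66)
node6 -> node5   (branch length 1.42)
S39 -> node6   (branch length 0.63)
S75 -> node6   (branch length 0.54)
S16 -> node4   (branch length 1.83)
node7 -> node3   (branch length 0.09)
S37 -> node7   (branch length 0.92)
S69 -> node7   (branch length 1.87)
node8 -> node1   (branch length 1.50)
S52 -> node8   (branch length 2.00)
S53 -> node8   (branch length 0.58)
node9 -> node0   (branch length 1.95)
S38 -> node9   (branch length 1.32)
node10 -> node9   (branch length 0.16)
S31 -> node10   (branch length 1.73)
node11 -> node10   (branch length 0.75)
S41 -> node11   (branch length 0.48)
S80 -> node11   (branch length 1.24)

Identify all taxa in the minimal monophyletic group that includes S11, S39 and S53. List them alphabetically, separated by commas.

Tracing S11: it sits inside (S11,(((S1,(S39,S75)),S16),(S37,S69))).
Tracing S39: it sits inside (S39,S75).
Tracing S53: it sits inside (S52,S53).
The smallest clade enclosing all 3 is ((S11,(((S1,(S39,S75)),S16),(S37,S69))),(S52,S53)); the answer is its 9 terminal taxa in alphabetical order.

S1, S11, S16, S37, S39, S52, S53, S69, S75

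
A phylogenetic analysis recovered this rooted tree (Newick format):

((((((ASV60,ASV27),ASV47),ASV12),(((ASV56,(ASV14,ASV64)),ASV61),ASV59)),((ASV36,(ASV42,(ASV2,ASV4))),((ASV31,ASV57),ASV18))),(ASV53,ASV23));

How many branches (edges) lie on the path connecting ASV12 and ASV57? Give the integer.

7

The MRCA of ASV12 and ASV57 is the node subtending (((((ASV60,ASV27),ASV47),ASV12),(((ASV56,(ASV14,ASV64)),ASV61),ASV59)),((ASV36,(ASV42,(ASV2,ASV4))),((ASV31,ASV57),ASV18))).
From ASV12 up to that node: 3 branches. From ASV57 up to the same node: 4 branches. Total: 3 + 4 = 7.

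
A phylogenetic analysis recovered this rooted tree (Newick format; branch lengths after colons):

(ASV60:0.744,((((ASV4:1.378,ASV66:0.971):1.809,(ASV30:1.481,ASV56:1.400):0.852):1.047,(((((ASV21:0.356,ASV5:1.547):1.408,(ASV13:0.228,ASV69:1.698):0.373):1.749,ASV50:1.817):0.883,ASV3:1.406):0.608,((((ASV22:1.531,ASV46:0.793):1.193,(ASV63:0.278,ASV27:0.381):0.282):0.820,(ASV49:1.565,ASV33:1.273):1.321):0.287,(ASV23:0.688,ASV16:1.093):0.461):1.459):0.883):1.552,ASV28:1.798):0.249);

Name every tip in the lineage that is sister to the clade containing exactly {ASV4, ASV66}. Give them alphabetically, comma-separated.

The clade containing exactly {ASV4, ASV66} attaches to the tree at the node subtending ((ASV4,ASV66),(ASV30,ASV56)).
The other lineage descending from that same node — the sister group — is (ASV30,ASV56); its 2 tips in alphabetical order are the answer.

ASV30, ASV56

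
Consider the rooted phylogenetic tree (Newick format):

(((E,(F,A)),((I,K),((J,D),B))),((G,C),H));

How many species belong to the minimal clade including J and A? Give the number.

8

The MRCA of J and A is the node subtending ((E,(F,A)),((I,K),((J,D),B))).
That clade contains 8 terminal taxa: A, B, D, E, F, I, J, K.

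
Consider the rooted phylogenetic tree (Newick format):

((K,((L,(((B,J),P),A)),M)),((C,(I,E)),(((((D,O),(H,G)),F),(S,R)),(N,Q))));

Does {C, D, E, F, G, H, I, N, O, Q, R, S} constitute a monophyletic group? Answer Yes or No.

The most recent common ancestor of these taxa subtends ((C,(I,E)),(((((D,O),(H,G)),F),(S,R)),(N,Q))).
That clade has exactly 12 tips — every listed taxon and nothing else — so the group is monophyletic.

Yes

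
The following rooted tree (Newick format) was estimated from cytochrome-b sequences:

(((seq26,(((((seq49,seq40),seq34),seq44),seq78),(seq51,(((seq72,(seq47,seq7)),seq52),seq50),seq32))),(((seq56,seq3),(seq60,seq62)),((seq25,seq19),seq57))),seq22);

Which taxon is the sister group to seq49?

seq40

seq49 attaches to the tree at the node subtending (seq49,seq40).
The other lineage descending from that same node — the sister group — is the single tip seq40.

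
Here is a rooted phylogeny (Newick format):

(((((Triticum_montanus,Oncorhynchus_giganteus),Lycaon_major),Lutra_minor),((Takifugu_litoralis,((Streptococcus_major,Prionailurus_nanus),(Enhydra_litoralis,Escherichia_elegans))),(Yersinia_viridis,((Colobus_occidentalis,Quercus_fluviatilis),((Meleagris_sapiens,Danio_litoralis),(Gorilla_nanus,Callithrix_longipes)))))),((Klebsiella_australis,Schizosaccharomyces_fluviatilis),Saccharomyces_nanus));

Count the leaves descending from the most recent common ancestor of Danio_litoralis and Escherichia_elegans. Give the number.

12

The MRCA of Danio_litoralis and Escherichia_elegans is the node subtending ((Takifugu_litoralis,((Streptococcus_major,Prionailurus_nanus),(Enhydra_litoralis,Escherichia_elegans))),(Yersinia_viridis,((Colobus_occidentalis,Quercus_fluviatilis),((Meleagris_sapiens,Danio_litoralis),(Gorilla_nanus,Callithrix_longipes))))).
That clade contains 12 terminal taxa: Callithrix_longipes, Colobus_occidentalis, Danio_litoralis, Enhydra_litoralis, Escherichia_elegans, Gorilla_nanus, Meleagris_sapiens, Prionailurus_nanus, Quercus_fluviatilis, Streptococcus_major, Takifugu_litoralis, Yersinia_viridis.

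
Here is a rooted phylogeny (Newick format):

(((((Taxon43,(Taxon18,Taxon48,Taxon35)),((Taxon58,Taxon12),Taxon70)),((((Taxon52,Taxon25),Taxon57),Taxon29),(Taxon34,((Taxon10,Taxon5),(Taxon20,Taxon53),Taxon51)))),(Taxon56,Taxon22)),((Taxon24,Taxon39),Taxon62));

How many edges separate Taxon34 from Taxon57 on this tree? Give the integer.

5

The MRCA of Taxon34 and Taxon57 is the node subtending ((((Taxon52,Taxon25),Taxon57),Taxon29),(Taxon34,((Taxon10,Taxon5),(Taxon20,Taxon53),Taxon51))).
From Taxon34 up to that node: 2 branches. From Taxon57 up to the same node: 3 branches. Total: 2 + 3 = 5.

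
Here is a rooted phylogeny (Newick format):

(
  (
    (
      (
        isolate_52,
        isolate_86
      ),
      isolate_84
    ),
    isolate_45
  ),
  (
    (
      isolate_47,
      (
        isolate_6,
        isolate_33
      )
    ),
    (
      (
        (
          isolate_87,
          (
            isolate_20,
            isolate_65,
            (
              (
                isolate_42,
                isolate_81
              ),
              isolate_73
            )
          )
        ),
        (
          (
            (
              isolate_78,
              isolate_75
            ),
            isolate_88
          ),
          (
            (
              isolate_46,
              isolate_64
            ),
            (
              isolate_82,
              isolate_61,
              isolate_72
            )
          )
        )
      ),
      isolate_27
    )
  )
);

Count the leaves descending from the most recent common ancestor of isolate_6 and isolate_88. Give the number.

The MRCA of isolate_6 and isolate_88 is the node subtending ((isolate_47,(isolate_6,isolate_33)),(((isolate_87,(isolate_20,isolate_65,((isolate_42,isolate_81),isolate_73))),(((isolate_78,isolate_75),isolate_88),((isolate_46,isolate_64),(isolate_82,isolate_61,isolate_72)))),isolate_27)).
That clade contains 18 terminal taxa: isolate_20, isolate_27, isolate_33, isolate_42, isolate_46, isolate_47, isolate_6, isolate_61, isolate_64, isolate_65, isolate_72, isolate_73, isolate_75, isolate_78, isolate_81, isolate_82, isolate_87, isolate_88.

18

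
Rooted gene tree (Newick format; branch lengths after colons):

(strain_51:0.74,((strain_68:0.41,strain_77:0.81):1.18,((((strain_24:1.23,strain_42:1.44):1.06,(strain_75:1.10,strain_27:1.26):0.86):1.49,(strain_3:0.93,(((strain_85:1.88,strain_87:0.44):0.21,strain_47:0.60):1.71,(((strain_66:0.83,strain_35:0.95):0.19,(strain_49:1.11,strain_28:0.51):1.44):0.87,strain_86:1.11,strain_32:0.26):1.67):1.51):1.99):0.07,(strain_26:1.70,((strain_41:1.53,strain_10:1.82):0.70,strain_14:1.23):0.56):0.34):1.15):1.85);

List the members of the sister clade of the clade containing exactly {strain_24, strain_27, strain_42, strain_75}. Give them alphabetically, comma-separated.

strain_28, strain_3, strain_32, strain_35, strain_47, strain_49, strain_66, strain_85, strain_86, strain_87

The clade containing exactly {strain_24, strain_27, strain_42, strain_75} attaches to the tree at the node subtending (((strain_24,strain_42),(strain_75,strain_27)),(strain_3,(((strain_85,strain_87),strain_47),(((strain_66,strain_35),(strain_49,strain_28)),strain_86,strain_32)))).
The other lineage descending from that same node — the sister group — is (strain_3,(((strain_85,strain_87),strain_47),(((strain_66,strain_35),(strain_49,strain_28)),strain_86,strain_32))); its 10 tips in alphabetical order are the answer.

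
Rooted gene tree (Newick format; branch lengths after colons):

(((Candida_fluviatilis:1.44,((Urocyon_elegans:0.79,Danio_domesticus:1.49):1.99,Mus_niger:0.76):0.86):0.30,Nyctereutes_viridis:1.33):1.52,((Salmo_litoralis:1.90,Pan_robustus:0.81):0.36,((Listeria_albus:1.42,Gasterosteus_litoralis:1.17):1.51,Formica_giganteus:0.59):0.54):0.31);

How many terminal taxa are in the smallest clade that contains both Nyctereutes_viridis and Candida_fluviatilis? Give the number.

The MRCA of Nyctereutes_viridis and Candida_fluviatilis is the node subtending ((Candida_fluviatilis,((Urocyon_elegans,Danio_domesticus),Mus_niger)),Nyctereutes_viridis).
That clade contains 5 terminal taxa: Candida_fluviatilis, Danio_domesticus, Mus_niger, Nyctereutes_viridis, Urocyon_elegans.

5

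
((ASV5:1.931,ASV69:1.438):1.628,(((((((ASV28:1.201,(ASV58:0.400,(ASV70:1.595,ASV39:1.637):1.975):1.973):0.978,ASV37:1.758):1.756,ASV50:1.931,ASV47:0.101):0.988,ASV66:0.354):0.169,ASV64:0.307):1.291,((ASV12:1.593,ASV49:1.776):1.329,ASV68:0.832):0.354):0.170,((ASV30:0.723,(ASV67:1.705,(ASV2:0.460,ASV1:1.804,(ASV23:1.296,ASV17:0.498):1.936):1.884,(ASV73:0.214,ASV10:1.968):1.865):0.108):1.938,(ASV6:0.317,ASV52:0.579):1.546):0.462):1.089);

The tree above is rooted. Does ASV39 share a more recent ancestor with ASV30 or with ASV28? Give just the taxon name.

The MRCA of ASV39 and ASV28 subtends (ASV28,(ASV58,(ASV70,ASV39))) (4 taxa).
The MRCA of ASV39 and ASV30 subtends (((((((ASV28,(ASV58,(ASV70,ASV39))),ASV37),ASV50,ASV47),ASV66),ASV64),((ASV12,ASV49),ASV68)),((ASV30,(ASV67,(ASV2,ASV1,(ASV23,ASV17)),(ASV73,ASV10))),(ASV6,ASV52))) (22 taxa).
The first is nested inside the second, so ASV39 shares a more recent common ancestor with ASV28.

ASV28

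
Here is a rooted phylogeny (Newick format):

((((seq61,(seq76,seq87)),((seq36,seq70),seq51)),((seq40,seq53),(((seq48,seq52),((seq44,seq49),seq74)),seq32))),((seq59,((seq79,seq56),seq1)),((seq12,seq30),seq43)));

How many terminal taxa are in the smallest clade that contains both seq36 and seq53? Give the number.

The MRCA of seq36 and seq53 is the node subtending (((seq61,(seq76,seq87)),((seq36,seq70),seq51)),((seq40,seq53),(((seq48,seq52),((seq44,seq49),seq74)),seq32))).
That clade contains 14 terminal taxa: seq32, seq36, seq40, seq44, seq48, seq49, seq51, seq52, seq53, seq61, seq70, seq74, seq76, seq87.

14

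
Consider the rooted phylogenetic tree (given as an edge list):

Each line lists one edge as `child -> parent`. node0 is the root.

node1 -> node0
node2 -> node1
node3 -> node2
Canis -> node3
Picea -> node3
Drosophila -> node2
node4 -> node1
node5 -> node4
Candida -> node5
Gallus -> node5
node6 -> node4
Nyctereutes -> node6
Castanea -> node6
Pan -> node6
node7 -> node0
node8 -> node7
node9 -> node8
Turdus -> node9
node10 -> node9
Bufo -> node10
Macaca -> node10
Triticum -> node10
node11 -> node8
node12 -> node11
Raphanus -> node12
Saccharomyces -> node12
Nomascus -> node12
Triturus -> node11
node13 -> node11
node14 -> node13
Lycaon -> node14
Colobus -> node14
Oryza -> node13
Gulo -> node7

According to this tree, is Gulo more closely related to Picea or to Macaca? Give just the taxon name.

The MRCA of Gulo and Macaca subtends (((Turdus,(Bufo,Macaca,Triticum)),((Raphanus,Saccharomyces,Nomascus),Triturus,((Lycaon,Colobus),Oryza))),Gulo) (12 taxa).
The MRCA of Gulo and Picea is the root, subtending the entire tree (20 taxa).
The first is nested inside the second, so Gulo shares a more recent common ancestor with Macaca.

Macaca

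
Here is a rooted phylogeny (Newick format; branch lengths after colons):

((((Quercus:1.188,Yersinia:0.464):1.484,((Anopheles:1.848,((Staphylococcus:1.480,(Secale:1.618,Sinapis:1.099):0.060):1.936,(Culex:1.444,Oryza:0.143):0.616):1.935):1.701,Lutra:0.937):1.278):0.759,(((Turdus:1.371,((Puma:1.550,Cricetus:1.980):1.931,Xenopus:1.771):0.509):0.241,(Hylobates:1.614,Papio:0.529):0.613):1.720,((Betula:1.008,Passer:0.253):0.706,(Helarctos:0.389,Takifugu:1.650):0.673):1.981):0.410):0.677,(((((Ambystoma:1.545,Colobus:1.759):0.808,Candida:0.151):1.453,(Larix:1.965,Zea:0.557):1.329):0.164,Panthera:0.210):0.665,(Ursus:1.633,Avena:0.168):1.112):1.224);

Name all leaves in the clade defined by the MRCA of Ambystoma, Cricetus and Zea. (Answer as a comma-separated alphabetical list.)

Tracing Ambystoma: it sits inside (Ambystoma,Colobus).
Tracing Cricetus: it sits inside (Puma,Cricetus).
Tracing Zea: it sits inside (Larix,Zea).
The smallest clade enclosing all 3 is the whole tree (their MRCA is the root), so the answer is all 27 tips in alphabetical order.

Ambystoma, Anopheles, Avena, Betula, Candida, Colobus, Cricetus, Culex, Helarctos, Hylobates, Larix, Lutra, Oryza, Panthera, Papio, Passer, Puma, Quercus, Secale, Sinapis, Staphylococcus, Takifugu, Turdus, Ursus, Xenopus, Yersinia, Zea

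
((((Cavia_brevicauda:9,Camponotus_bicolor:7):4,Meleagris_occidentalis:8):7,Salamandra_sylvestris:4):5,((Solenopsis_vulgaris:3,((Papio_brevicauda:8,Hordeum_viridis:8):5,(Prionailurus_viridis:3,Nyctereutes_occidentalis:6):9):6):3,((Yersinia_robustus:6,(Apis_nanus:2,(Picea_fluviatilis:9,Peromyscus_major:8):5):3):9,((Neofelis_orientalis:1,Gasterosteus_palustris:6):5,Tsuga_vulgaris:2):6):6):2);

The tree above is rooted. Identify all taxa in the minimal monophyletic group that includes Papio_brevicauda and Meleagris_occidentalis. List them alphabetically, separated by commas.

Apis_nanus, Camponotus_bicolor, Cavia_brevicauda, Gasterosteus_palustris, Hordeum_viridis, Meleagris_occidentalis, Neofelis_orientalis, Nyctereutes_occidentalis, Papio_brevicauda, Peromyscus_major, Picea_fluviatilis, Prionailurus_viridis, Salamandra_sylvestris, Solenopsis_vulgaris, Tsuga_vulgaris, Yersinia_robustus

Tracing Papio_brevicauda: it sits inside (Papio_brevicauda,Hordeum_viridis).
Tracing Meleagris_occidentalis: it sits inside ((Cavia_brevicauda,Camponotus_bicolor),Meleagris_occidentalis).
The smallest clade enclosing both is the whole tree (their MRCA is the root), so the answer is all 16 tips in alphabetical order.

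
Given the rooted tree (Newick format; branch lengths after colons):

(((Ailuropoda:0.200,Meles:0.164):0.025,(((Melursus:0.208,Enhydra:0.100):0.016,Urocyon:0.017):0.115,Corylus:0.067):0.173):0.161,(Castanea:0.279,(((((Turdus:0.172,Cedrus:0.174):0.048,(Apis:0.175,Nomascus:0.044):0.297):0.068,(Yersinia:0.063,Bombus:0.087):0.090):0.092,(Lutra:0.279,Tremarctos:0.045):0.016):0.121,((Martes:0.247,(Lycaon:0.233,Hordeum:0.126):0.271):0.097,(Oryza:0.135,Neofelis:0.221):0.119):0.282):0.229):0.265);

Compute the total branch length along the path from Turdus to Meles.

1.345

The path runs Turdus → … → MRCA → … → Meles; the MRCA is the root of the tree.
Branch lengths along that path: 0.172 + 0.048 + 0.068 + 0.092 + 0.121 + 0.229 + 0.265 + 0.161 + 0.025 + 0.164 = 1.345.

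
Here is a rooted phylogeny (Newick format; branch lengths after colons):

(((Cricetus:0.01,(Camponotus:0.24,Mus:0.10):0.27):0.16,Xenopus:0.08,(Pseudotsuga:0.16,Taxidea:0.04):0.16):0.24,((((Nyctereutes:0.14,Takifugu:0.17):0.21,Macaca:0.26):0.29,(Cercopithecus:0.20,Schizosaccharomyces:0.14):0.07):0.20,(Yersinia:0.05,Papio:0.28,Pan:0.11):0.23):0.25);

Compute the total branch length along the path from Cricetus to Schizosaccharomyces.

The path runs Cricetus → … → MRCA → … → Schizosaccharomyces; the MRCA is the root of the tree.
Branch lengths along that path: 0.01 + 0.16 + 0.24 + 0.25 + 0.20 + 0.07 + 0.14 = 1.07.

1.07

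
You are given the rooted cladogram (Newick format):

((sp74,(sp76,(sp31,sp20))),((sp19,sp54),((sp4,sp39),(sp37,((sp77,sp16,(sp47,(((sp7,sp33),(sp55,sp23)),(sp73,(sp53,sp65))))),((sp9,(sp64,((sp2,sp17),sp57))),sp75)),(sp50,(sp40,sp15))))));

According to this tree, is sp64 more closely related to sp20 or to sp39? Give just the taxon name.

sp39

The MRCA of sp64 and sp39 subtends ((sp4,sp39),(sp37,((sp77,sp16,(sp47,(((sp7,sp33),(sp55,sp23)),(sp73,(sp53,sp65))))),((sp9,(sp64,((sp2,sp17),sp57))),sp75)),(sp50,(sp40,sp15)))) (22 taxa).
The MRCA of sp64 and sp20 is the root, subtending the entire tree (28 taxa).
The first is nested inside the second, so sp64 shares a more recent common ancestor with sp39.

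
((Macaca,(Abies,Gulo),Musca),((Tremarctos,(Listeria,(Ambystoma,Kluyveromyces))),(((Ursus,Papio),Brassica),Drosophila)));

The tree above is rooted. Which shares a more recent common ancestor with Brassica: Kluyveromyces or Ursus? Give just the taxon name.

The MRCA of Brassica and Ursus subtends ((Ursus,Papio),Brassica) (3 taxa).
The MRCA of Brassica and Kluyveromyces subtends ((Tremarctos,(Listeria,(Ambystoma,Kluyveromyces))),(((Ursus,Papio),Brassica),Drosophila)) (8 taxa).
The first is nested inside the second, so Brassica shares a more recent common ancestor with Ursus.

Ursus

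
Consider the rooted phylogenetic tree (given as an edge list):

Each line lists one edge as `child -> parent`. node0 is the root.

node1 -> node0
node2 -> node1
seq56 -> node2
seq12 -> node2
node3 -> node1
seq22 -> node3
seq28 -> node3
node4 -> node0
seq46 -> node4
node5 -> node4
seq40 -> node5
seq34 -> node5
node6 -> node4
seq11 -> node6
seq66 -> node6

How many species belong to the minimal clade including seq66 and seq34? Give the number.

The MRCA of seq66 and seq34 is the node subtending (seq46,(seq40,seq34),(seq11,seq66)).
That clade contains 5 terminal taxa: seq11, seq34, seq40, seq46, seq66.

5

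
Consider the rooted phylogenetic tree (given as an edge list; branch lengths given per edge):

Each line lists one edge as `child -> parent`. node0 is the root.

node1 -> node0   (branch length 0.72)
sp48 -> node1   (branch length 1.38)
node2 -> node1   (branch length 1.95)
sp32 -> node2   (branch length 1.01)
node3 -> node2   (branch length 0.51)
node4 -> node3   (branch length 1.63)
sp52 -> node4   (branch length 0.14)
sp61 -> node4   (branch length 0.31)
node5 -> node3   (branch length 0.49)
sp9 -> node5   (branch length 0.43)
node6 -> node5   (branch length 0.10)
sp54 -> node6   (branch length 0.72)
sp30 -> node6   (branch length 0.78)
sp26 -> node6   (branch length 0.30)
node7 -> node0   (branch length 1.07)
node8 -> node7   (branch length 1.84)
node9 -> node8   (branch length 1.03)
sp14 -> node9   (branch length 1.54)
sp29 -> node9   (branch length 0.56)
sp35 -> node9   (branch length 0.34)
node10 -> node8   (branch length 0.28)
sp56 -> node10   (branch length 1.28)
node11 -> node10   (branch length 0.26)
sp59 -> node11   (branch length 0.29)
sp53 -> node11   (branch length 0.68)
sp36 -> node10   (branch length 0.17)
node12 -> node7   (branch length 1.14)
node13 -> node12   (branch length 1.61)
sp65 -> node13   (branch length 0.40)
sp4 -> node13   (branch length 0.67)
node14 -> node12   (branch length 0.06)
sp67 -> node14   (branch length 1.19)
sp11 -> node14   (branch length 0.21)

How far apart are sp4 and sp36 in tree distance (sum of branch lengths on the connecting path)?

5.71

The path runs sp4 → … → MRCA → … → sp36; the MRCA is the node subtending (((sp14,sp29,sp35),(sp56,(sp59,sp53),sp36)),((sp65,sp4),(sp67,sp11))).
Branch lengths along that path: 0.67 + 1.61 + 1.14 + 1.84 + 0.28 + 0.17 = 5.71.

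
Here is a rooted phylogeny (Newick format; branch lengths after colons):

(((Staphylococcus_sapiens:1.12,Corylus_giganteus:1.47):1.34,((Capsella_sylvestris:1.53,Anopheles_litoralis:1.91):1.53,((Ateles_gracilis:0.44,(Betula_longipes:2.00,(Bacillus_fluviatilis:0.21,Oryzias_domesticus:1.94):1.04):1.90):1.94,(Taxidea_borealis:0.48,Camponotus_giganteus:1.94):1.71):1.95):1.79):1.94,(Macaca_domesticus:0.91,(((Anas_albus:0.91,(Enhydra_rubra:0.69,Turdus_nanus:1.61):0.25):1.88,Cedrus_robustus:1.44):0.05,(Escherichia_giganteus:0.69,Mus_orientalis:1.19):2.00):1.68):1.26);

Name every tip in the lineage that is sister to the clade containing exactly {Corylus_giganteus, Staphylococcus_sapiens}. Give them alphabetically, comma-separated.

The clade containing exactly {Corylus_giganteus, Staphylococcus_sapiens} attaches to the tree at the node subtending ((Staphylococcus_sapiens,Corylus_giganteus),((Capsella_sylvestris,Anopheles_litoralis),((Ateles_gracilis,(Betula_longipes,(Bacillus_fluviatilis,Oryzias_domesticus))),(Taxidea_borealis,Camponotus_giganteus)))).
The other lineage descending from that same node — the sister group — is ((Capsella_sylvestris,Anopheles_litoralis),((Ateles_gracilis,(Betula_longipes,(Bacillus_fluviatilis,Oryzias_domesticus))),(Taxidea_borealis,Camponotus_giganteus))); its 8 tips in alphabetical order are the answer.

Anopheles_litoralis, Ateles_gracilis, Bacillus_fluviatilis, Betula_longipes, Camponotus_giganteus, Capsella_sylvestris, Oryzias_domesticus, Taxidea_borealis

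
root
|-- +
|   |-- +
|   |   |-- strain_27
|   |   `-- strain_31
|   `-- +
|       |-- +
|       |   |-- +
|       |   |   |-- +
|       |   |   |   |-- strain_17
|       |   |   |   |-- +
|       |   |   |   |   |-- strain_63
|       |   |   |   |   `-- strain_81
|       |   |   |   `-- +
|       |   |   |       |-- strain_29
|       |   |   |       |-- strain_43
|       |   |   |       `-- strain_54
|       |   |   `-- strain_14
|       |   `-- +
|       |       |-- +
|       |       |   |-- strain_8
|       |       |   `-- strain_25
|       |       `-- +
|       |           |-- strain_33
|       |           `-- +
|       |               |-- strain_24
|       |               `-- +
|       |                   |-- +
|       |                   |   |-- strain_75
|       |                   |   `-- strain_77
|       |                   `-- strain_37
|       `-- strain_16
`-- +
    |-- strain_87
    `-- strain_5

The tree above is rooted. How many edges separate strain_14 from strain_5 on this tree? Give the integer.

7

The MRCA of strain_14 and strain_5 is the root of the tree.
From strain_14 up to that node: 5 branches. From strain_5 up to the same node: 2 branches. Total: 5 + 2 = 7.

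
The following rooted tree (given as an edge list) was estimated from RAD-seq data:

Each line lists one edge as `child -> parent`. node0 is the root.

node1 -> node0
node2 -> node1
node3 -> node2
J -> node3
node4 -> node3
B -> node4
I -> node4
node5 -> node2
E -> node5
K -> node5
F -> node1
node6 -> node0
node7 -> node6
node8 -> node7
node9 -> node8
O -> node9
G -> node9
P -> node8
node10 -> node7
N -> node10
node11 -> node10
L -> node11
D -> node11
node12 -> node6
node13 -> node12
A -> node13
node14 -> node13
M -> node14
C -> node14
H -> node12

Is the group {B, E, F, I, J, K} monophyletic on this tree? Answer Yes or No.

The most recent common ancestor of these taxa subtends (((J,(B,I)),(E,K)),F).
That clade has exactly 6 tips — every listed taxon and nothing else — so the group is monophyletic.

Yes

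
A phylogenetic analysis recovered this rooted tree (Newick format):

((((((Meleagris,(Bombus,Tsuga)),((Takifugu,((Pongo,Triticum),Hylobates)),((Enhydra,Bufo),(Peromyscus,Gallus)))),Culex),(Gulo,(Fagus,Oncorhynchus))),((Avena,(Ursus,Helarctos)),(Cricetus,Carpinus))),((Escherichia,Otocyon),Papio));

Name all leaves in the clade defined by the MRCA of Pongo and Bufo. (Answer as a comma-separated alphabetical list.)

Tracing Pongo: it sits inside (Pongo,Triticum).
Tracing Bufo: it sits inside (Enhydra,Bufo).
The smallest clade enclosing both is ((Takifugu,((Pongo,Triticum),Hylobates)),((Enhydra,Bufo),(Peromyscus,Gallus))); the answer is its 8 terminal taxa in alphabetical order.

Bufo, Enhydra, Gallus, Hylobates, Peromyscus, Pongo, Takifugu, Triticum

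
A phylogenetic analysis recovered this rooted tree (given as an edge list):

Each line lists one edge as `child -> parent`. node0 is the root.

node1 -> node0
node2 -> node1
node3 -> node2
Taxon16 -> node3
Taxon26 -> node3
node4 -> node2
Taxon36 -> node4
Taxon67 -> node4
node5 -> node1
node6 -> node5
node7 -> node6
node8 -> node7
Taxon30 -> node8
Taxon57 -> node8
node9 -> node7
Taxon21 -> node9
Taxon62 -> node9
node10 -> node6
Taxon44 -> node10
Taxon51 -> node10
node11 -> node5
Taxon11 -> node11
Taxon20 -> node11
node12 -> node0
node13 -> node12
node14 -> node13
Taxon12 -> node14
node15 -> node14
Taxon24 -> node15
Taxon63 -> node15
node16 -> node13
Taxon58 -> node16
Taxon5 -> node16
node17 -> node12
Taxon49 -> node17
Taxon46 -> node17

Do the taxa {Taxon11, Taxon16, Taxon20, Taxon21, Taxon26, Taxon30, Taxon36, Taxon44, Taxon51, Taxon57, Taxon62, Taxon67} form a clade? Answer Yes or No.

Yes

The most recent common ancestor of these taxa subtends (((Taxon16,Taxon26),(Taxon36,Taxon67)),((((Taxon30,Taxon57),(Taxon21,Taxon62)),(Taxon44,Taxon51)),(Taxon11,Taxon20))).
That clade has exactly 12 tips — every listed taxon and nothing else — so the group is monophyletic.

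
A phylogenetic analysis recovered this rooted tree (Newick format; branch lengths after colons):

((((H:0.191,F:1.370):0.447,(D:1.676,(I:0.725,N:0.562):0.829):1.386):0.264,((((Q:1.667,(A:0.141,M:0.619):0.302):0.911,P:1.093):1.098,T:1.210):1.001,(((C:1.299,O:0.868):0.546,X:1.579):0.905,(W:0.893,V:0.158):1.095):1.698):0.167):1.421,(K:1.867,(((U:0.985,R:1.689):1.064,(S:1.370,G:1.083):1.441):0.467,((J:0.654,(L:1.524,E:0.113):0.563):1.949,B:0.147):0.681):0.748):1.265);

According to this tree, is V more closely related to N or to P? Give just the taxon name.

P

The MRCA of V and P subtends ((((Q,(A,M)),P),T),(((C,O),X),(W,V))) (10 taxa).
The MRCA of V and N subtends (((H,F),(D,(I,N))),((((Q,(A,M)),P),T),(((C,O),X),(W,V)))) (15 taxa).
The first is nested inside the second, so V shares a more recent common ancestor with P.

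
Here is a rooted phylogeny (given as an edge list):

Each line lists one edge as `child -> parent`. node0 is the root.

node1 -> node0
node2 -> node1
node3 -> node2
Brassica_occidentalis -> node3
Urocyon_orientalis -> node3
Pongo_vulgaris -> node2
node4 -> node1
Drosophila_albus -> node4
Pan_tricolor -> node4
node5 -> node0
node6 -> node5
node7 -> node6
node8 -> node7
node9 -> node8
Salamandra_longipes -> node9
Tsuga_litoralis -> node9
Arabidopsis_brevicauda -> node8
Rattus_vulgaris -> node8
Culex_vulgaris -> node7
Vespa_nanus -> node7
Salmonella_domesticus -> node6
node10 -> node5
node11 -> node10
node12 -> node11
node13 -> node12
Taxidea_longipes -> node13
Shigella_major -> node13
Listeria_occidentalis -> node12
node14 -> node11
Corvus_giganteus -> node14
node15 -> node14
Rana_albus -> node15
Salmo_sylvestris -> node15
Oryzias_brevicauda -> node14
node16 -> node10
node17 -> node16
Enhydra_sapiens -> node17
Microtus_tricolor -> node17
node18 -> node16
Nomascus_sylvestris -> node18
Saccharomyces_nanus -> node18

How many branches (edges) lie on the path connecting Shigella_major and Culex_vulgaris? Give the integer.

8

The MRCA of Shigella_major and Culex_vulgaris is the node subtending (((((Salamandra_longipes,Tsuga_litoralis),Arabidopsis_brevicauda,Rattus_vulgaris),Culex_vulgaris,Vespa_nanus),Salmonella_domesticus),((((Taxidea_longipes,Shigella_major),Listeria_occidentalis),(Corvus_giganteus,(Rana_albus,Salmo_sylvestris),Oryzias_brevicauda)),((Enhydra_sapiens,Microtus_tricolor),(Nomascus_sylvestris,Saccharomyces_nanus)))).
From Shigella_major up to that node: 5 branches. From Culex_vulgaris up to the same node: 3 branches. Total: 5 + 3 = 8.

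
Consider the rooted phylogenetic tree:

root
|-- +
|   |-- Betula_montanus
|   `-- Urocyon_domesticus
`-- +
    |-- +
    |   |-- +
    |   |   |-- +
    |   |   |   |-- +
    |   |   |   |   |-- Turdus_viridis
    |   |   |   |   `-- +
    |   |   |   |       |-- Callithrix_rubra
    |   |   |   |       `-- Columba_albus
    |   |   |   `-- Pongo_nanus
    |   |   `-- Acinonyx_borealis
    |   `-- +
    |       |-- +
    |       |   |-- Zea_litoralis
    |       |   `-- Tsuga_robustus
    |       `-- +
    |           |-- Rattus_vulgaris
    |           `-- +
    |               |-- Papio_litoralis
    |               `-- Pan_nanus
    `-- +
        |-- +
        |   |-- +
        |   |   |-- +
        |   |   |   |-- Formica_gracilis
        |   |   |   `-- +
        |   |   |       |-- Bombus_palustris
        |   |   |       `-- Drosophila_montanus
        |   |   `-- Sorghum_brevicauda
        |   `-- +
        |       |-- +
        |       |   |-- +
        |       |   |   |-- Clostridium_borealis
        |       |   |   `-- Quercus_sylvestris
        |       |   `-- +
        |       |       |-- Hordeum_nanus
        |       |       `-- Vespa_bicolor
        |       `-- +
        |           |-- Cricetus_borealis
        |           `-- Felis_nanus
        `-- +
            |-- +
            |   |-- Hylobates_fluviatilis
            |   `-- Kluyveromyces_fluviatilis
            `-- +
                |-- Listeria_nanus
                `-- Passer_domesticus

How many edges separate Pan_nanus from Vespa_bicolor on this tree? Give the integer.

The MRCA of Pan_nanus and Vespa_bicolor is the node subtending (((((Turdus_viridis,(Callithrix_rubra,Columba_albus)),Pongo_nanus),Acinonyx_borealis),((Zea_litoralis,Tsuga_robustus),(Rattus_vulgaris,(Papio_litoralis,Pan_nanus)))),((((Formica_gracilis,(Bombus_palustris,Drosophila_montanus)),Sorghum_brevicauda),(((Clostridium_borealis,Quercus_sylvestris),(Hordeum_nanus,Vespa_bicolor)),(Cricetus_borealis,Felis_nanus))),((Hylobates_fluviatilis,Kluyveromyces_fluviatilis),(Listeria_nanus,Passer_domesticus)))).
From Pan_nanus up to that node: 5 branches. From Vespa_bicolor up to the same node: 6 branches. Total: 5 + 6 = 11.

11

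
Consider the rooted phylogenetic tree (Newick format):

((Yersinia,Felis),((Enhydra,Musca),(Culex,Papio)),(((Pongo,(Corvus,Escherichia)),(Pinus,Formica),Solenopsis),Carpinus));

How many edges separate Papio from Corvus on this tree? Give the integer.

The MRCA of Papio and Corvus is the root of the tree.
From Papio up to that node: 3 branches. From Corvus up to the same node: 5 branches. Total: 3 + 5 = 8.

8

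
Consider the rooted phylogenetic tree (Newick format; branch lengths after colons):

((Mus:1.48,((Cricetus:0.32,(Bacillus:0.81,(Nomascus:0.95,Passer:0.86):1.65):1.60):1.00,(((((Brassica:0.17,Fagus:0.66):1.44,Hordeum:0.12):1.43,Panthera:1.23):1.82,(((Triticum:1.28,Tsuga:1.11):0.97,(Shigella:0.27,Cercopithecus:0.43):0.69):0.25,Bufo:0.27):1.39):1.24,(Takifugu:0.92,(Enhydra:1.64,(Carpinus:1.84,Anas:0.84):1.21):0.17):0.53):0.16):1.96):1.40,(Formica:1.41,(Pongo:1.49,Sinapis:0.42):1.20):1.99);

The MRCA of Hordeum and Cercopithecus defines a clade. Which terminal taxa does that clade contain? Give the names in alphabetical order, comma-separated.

Brassica, Bufo, Cercopithecus, Fagus, Hordeum, Panthera, Shigella, Triticum, Tsuga

Tracing Hordeum: it sits inside ((Brassica,Fagus),Hordeum).
Tracing Cercopithecus: it sits inside (Shigella,Cercopithecus).
The smallest clade enclosing both is ((((Brassica,Fagus),Hordeum),Panthera),(((Triticum,Tsuga),(Shigella,Cercopithecus)),Bufo)); the answer is its 9 terminal taxa in alphabetical order.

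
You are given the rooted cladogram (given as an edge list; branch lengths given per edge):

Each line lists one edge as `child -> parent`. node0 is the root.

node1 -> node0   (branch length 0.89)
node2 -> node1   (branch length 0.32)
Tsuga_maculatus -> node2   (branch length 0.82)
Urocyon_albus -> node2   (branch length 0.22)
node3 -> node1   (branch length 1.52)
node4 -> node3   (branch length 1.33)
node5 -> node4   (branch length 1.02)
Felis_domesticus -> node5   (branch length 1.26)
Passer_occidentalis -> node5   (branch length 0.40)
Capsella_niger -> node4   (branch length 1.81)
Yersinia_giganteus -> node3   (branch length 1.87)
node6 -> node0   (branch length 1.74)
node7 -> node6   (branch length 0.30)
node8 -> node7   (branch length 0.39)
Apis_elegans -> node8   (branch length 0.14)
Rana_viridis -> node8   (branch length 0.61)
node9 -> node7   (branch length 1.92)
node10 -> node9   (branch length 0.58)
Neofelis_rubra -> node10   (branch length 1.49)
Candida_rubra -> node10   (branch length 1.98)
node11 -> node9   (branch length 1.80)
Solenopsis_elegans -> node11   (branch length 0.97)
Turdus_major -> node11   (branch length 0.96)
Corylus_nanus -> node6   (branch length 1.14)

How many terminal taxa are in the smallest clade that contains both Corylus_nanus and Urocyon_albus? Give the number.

13

The MRCA of Corylus_nanus and Urocyon_albus is the root, so the clade is the entire tree.
That clade contains 13 terminal taxa: Apis_elegans, Candida_rubra, Capsella_niger, Corylus_nanus, Felis_domesticus, Neofelis_rubra, Passer_occidentalis, Rana_viridis, Solenopsis_elegans, Tsuga_maculatus, Turdus_major, Urocyon_albus, Yersinia_giganteus.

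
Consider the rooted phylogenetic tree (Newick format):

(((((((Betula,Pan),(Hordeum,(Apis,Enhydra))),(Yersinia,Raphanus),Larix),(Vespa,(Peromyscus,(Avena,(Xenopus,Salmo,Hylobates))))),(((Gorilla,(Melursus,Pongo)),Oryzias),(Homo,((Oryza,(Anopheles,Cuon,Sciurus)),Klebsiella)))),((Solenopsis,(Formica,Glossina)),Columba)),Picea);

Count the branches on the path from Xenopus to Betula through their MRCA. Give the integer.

9

The MRCA of Xenopus and Betula is the node subtending ((((Betula,Pan),(Hordeum,(Apis,Enhydra))),(Yersinia,Raphanus),Larix),(Vespa,(Peromyscus,(Avena,(Xenopus,Salmo,Hylobates))))).
From Xenopus up to that node: 5 branches. From Betula up to the same node: 4 branches. Total: 5 + 4 = 9.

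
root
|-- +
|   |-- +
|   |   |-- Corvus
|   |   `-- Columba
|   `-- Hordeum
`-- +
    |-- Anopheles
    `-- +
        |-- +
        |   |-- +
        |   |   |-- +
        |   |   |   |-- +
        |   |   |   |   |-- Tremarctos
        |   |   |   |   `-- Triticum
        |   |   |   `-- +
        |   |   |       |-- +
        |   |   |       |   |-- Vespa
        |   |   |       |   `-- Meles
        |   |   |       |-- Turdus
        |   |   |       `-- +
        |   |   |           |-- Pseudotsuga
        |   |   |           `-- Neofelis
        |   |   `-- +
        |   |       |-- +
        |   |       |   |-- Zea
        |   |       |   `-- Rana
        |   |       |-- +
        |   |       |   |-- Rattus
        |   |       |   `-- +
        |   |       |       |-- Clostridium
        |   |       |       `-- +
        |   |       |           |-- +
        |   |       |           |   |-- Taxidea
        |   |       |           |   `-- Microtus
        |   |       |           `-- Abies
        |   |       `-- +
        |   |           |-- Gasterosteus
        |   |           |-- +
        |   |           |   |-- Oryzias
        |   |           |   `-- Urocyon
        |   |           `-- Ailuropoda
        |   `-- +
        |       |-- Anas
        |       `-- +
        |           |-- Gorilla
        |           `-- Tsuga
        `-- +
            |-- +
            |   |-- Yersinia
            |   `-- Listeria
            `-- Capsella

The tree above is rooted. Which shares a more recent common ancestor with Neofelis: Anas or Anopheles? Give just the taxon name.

Anas

The MRCA of Neofelis and Anas subtends ((((Tremarctos,Triticum),((Vespa,Meles),Turdus,(Pseudotsuga,Neofelis))),((Zea,Rana),(Rattus,(Clostridium,((Taxidea,Microtus),Abies))),(Gasterosteus,(Oryzias,Urocyon),Ailuropoda))),(Anas,(Gorilla,Tsuga))) (21 taxa).
The MRCA of Neofelis and Anopheles subtends (Anopheles,(((((Tremarctos,Triticum),((Vespa,Meles),Turdus,(Pseudotsuga,Neofelis))),((Zea,Rana),(Rattus,(Clostridium,((Taxidea,Microtus),Abies))),(Gasterosteus,(Oryzias,Urocyon),Ailuropoda))),(Anas,(Gorilla,Tsuga))),((Yersinia,Listeria),Capsella))) (25 taxa).
The first is nested inside the second, so Neofelis shares a more recent common ancestor with Anas.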